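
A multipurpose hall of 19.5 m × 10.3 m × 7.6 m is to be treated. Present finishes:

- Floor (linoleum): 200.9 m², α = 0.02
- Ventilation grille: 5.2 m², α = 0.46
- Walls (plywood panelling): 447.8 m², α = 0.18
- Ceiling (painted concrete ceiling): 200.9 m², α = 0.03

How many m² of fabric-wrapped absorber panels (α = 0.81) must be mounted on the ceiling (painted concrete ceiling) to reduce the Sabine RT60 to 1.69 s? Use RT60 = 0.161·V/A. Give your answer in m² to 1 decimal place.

67.2

Equivalent absorption area: A₁ = 200.9·0.02 + 5.2·0.46 + 447.8·0.18 + 200.9·0.03 = 93.041 m².
Required A₂ = 0.161·1526.46/1.69 = 145.420 sabins.
ΔA needed = 145.420 − 93.041 = 52.379 sabins.
Each m² of panel replacing the ceiling (painted concrete ceiling) adds (0.81 − 0.03) = 0.78 sabins.
Panel area = 52.379 / 0.78 = 67.2 m².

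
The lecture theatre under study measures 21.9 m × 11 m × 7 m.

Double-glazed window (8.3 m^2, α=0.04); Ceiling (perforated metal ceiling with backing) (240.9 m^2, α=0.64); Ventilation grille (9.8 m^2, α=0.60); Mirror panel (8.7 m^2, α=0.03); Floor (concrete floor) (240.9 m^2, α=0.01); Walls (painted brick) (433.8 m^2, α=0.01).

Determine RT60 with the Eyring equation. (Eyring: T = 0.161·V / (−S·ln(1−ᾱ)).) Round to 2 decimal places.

1.47 s

S = Σ Sᵢ = 942.4 m^2.
Absorption A = 8.3×0.04 + 240.9×0.64 + 9.8×0.60 + 8.7×0.03 + 240.9×0.01 + 433.8×0.01 = 167.396 sabins.
Mean coefficient ᾱ = A/S = 0.1776.
−S·ln(1−ᾱ) = −942.4 × ln(1 − 0.1776) = 184.266.
V = 21.9 × 11 × 7 = 1686.3 m³.
T = 0.161·V/[−S·ln(1−ᾱ)] = 0.161·1686.3/184.266 = 1.47 s.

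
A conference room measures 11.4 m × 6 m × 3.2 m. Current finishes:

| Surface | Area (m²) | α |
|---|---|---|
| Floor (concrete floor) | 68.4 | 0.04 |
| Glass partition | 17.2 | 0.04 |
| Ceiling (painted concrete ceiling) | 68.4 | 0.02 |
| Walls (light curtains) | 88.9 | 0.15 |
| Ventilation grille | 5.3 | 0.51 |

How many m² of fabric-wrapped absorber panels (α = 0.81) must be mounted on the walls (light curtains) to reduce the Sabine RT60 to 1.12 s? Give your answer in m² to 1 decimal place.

16.1

Total absorption A₁ = 68.4*0.04 + 17.2*0.04 + 68.4*0.02 + 88.9*0.15 + 5.3*0.51
  = 2.736 + 0.688 + 1.368 + 13.335 + 2.703 = 20.830 m² sabins.
Required A₂ = 0.161·218.88/1.12 = 31.464 sabins.
ΔA needed = 31.464 − 20.830 = 10.634 sabins.
Net gain per m²: Δα = 0.81 − 0.15 = 0.66.
Area = ΔA/Δα = 10.634/0.66 = 16.1 m².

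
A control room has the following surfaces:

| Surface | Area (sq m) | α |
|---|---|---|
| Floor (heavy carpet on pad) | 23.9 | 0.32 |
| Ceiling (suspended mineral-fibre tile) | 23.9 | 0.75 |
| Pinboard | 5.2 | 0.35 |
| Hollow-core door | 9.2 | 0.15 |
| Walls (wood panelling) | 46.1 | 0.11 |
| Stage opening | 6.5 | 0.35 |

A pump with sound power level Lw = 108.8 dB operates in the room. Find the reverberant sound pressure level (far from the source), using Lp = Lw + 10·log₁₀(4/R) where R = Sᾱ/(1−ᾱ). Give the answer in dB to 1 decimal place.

97.6 dB

A = 36.119 sabins; S = 114.8 sq m.
ᾱ = 36.119/114.8 = 0.3146; R = Sᾱ/(1−ᾱ) = 36.119/(1−0.3146) = 52.698 sq m.
Lp = Lw + 10 log₁₀(4/R) = 108.8 -11.20 = 97.6 dB.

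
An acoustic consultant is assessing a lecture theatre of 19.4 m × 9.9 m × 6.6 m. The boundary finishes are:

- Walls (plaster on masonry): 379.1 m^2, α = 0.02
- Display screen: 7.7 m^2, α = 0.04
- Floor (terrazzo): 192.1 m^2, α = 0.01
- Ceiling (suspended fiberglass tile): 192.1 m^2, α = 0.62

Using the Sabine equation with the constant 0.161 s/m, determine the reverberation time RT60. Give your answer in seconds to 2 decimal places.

1.58 seconds

Summing Sᵢαᵢ: 7.582 + 0.308 + 1.921 + 119.102 → A = 128.913 sabins.
Volume V = 19.4 × 9.9 × 6.6 = 1267.596 m³.
Sabine: RT60 = 0.161 × 1267.596 / 128.913 = 1.58 s.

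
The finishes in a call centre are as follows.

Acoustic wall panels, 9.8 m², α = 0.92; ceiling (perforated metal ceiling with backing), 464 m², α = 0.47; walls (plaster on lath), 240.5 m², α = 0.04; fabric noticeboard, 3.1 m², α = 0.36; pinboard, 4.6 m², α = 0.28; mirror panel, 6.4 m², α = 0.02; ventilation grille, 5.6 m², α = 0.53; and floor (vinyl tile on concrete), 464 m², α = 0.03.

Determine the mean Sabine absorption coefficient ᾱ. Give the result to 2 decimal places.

S = Σ Sᵢ = 9.8 + 464 + 240.5 + 3.1 + 4.6 + 6.4 + 5.6 + 464 = 1198.0 m².
Σ(Sᵢαᵢ) = 9.8×0.92 + 464×0.47 + 240.5×0.04 + 3.1×0.36 + 4.6×0.28 + 6.4×0.02 + 5.6×0.53 + 464×0.03 = 256.136.
ᾱ = A/S = 0.21.

0.21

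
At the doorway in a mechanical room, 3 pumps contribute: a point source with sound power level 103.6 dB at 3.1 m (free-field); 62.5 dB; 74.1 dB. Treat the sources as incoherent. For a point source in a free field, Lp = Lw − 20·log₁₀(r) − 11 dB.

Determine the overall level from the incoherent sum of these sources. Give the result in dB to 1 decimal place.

83.4 dB

Source at 3.1 m: Lp = 103.6 − 20·log₁₀(3.1) − 11 = 82.8 dB.
Converting to relative power and adding: 10^(82.8/10) + 10^(62.5/10) + 10^(74.1/10) = 2.18e+08.
Combined level = 10 log₁₀(2.18e+08) = 83.4 dB.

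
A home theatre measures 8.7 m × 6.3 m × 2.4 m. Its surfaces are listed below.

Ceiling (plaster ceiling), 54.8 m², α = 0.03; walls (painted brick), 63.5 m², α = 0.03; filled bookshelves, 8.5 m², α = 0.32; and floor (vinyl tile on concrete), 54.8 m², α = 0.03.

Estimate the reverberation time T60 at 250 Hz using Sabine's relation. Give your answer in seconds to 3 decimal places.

2.676 s

Total absorption A = 54.8*0.03 + 63.5*0.03 + 8.5*0.32 + 54.8*0.03
  = 1.644 + 1.905 + 2.720 + 1.644 = 7.913 m² sabins.
Room volume: 131.544 m³.
T = 0.161 V/A = 0.161·131.544/7.913 = 2.676 s.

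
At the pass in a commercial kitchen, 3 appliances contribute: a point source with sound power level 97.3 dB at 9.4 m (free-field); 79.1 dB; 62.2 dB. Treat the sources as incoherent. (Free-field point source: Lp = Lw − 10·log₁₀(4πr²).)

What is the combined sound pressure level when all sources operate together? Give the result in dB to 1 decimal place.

79.4 dB

Source at 9.4 m: Lp = 97.3 − 10·log₁₀(4π·9.4²) = 97.3 − 10·log₁₀(1110.365) = 66.8 dB.
Σ 10^(Lᵢ/10) = 8.773e+07.
L_total = 10·log₁₀(8.773e+07) = 79.4 dB.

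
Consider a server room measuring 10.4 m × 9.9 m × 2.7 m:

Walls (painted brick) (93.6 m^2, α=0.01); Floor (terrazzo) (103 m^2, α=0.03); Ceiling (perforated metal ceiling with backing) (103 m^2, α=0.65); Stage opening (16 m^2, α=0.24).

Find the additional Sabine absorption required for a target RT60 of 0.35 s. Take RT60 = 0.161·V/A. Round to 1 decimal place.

Total absorption A₁ = 93.6×0.01 + 103×0.03 + 103×0.65 + 16×0.24
  = 0.936 + 3.090 + 66.950 + 3.840 = 74.816 m^2 sabins.
For T = 0.35 s, need A₂ = 0.161·V/T = 0.161·277.992/0.35 = 127.876 sabins.
Shortfall: 127.876 − 74.816 = 53.1 sabins.

53.1 sabins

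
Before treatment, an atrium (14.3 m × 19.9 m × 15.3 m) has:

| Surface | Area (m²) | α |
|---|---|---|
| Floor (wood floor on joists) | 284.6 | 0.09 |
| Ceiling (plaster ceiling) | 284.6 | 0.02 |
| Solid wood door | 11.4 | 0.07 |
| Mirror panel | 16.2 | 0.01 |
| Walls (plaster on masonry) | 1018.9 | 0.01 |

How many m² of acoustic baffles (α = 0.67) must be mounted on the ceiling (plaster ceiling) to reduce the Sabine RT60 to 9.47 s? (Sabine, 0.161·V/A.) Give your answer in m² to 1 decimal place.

48.6

Summing Sᵢαᵢ: 25.614 + 5.692 + 0.798 + 0.162 + 10.189 → A₁ = 42.455 sabins.
Required A₂ = 0.161·4353.921/9.47 = 74.021 sabins.
ΔA needed = 74.021 − 42.455 = 31.566 sabins.
Net gain per m²: Δα = 0.67 − 0.02 = 0.65.
Area = ΔA/Δα = 31.566/0.65 = 48.6 m².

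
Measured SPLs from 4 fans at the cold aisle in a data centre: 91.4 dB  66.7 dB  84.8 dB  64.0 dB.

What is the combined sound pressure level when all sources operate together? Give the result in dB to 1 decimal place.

92.3 dB

Converting to relative power and adding: 10^(91.4/10) + 10^(66.7/10) + 10^(84.8/10) + 10^(64.0/10) = 1.69e+09.
Combined level = 10 log₁₀(1.69e+09) = 92.3 dB.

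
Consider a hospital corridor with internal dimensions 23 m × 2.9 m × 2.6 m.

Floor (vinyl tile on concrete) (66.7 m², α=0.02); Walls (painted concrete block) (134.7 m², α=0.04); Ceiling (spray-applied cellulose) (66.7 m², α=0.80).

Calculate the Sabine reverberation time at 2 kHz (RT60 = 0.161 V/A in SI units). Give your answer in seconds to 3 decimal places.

0.465 sec

Summing Sᵢαᵢ: 1.334 + 5.388 + 53.360 → A = 60.082 sabins.
Volume V = 23 × 2.9 × 2.6 = 173.42 m³.
T = 0.161 V/A = 0.161·173.42/60.082 = 0.465 s.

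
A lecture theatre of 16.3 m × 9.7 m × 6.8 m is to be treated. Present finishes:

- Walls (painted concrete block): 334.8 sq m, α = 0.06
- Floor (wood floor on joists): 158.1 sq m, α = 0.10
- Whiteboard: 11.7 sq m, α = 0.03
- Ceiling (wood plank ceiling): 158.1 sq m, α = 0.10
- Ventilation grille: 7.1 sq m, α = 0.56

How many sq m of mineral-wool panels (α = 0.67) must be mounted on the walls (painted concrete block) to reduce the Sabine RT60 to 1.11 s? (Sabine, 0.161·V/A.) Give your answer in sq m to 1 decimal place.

163.8

Total absorption A₁ = 334.8×0.06 + 158.1×0.10 + 11.7×0.03 + 158.1×0.10 + 7.1×0.56
  = 20.088 + 15.810 + 0.351 + 15.810 + 3.976 = 56.035 sq m sabins.
Required A₂ = 0.161·1075.148/1.11 = 155.945 sabins.
ΔA needed = 155.945 − 56.035 = 99.910 sabins.
Net gain per sq m: Δα = 0.67 − 0.06 = 0.61.
Panel area = 99.910 / 0.61 = 163.8 sq m.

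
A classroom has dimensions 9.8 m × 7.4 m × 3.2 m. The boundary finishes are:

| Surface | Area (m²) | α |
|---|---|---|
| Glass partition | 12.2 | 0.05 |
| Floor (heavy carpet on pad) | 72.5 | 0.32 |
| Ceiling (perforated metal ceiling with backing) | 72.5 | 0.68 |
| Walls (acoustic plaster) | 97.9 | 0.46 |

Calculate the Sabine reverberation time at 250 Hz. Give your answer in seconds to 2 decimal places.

Summing Sᵢαᵢ: 0.610 + 23.200 + 49.300 + 45.034 → A = 118.144 sabins.
Volume V = 9.8 × 7.4 × 3.2 = 232.064 m³.
RT60 = 0.161 · V / A = 0.161 × 232.064 / 118.144 = 0.32 s.

0.32 seconds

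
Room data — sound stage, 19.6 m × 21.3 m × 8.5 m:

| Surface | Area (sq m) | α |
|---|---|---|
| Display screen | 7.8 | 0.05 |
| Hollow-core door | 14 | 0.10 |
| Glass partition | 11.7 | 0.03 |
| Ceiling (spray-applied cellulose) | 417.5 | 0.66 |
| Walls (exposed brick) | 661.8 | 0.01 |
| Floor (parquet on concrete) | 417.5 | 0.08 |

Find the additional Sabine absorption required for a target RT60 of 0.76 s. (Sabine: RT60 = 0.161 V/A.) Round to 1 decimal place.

Total absorption A₁ = 7.8×0.05 + 14×0.10 + 11.7×0.03 + 417.5×0.66 + 661.8×0.01 + 417.5×0.08
  = 0.390 + 1.400 + 0.351 + 275.550 + 6.618 + 33.400 = 317.709 sq m sabins.
V = 3548.58 m³. Required absorption A₂ = 0.161 × 3548.58 / 0.76 = 751.739 sabins.
ΔA = A₂ − A₁ = 751.739 − 317.709 = 434.0 sabins.

434.0 sabins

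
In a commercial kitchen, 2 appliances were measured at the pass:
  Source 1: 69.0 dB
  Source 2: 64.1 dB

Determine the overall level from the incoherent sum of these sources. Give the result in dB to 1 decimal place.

70.2 dB

Converting to relative power and adding: 10^(69.0/10) + 10^(64.1/10) = 1.051e+07.
Back to dB: 10·log₁₀ Σ = 70.2 dB.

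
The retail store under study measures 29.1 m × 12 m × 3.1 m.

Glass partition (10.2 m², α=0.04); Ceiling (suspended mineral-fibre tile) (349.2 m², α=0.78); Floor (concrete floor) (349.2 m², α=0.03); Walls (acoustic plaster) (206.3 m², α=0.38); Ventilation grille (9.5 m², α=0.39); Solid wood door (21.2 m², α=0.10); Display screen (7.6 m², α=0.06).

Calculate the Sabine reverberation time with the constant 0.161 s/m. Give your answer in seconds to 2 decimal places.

0.47 s

Equivalent absorption area: A = 10.2×0.04 + 349.2×0.78 + 349.2×0.03 + 206.3×0.38 + 9.5×0.39 + 21.2×0.10 + 7.6×0.06 = 367.935 m².
V = 29.1·12·3.1 = 1082.52 m³.
Sabine: RT60 = 0.161 × 1082.52 / 367.935 = 0.47 s.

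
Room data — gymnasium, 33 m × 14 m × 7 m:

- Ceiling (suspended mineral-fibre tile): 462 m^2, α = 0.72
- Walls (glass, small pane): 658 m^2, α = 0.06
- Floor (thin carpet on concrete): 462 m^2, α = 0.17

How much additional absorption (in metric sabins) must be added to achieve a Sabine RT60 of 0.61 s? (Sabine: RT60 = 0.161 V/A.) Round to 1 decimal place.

402.9 sabins

A₁ = Σ Sᵢαᵢ = 462·0.72 + 658·0.06 + 462·0.17 = 450.660 sabins.
Target A₂ = 0.161·3234/0.61 = 853.564 sabins (V = 3234 m³).
ΔA = A₂ − A₁ = 853.564 − 450.660 = 402.9 sabins.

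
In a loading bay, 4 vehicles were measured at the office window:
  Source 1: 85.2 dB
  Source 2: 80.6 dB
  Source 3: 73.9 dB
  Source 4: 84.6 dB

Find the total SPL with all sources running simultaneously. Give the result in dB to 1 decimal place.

Σ 10^(Lᵢ/10) = 7.589e+08.
L_total = 10·log₁₀(7.589e+08) = 88.8 dB.

88.8 dB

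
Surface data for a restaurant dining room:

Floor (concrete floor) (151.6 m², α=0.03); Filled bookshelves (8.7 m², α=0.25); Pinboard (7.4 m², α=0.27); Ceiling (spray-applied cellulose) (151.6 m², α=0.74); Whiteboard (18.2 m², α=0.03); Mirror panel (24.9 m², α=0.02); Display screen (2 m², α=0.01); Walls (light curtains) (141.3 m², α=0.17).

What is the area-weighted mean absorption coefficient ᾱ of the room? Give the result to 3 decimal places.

0.289

S = Σ Sᵢ = 151.6 + 8.7 + 7.4 + 151.6 + 18.2 + 24.9 + 2 + 141.3 = 505.7 m².
Σ(Sᵢαᵢ) = 151.6×0.03 + 8.7×0.25 + 7.4×0.27 + 151.6×0.74 + 18.2×0.03 + 24.9×0.02 + 2×0.01 + 141.3×0.17 = 145.990.
ᾱ = A/S = 0.289.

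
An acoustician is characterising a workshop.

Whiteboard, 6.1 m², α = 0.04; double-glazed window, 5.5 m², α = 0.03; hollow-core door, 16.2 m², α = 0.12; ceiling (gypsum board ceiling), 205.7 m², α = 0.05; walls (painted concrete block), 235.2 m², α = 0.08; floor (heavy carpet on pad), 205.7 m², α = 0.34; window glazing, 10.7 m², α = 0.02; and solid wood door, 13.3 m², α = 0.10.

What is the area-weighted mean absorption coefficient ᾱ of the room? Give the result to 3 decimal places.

Total surface area S = 698.4 m².
A = 6.1·0.04 + 5.5·0.03 + 16.2·0.12 + 205.7·0.05 + 235.2·0.08 + 205.7·0.34 + 10.7·0.02 + 13.3·0.10 = 102.936 sabins.
ᾱ = 102.936 / 698.4 = 0.147.

0.147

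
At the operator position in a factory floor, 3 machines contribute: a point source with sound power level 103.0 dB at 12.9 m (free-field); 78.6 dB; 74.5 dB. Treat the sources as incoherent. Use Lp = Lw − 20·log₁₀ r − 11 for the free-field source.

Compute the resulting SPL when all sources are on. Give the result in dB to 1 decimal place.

Source at 12.9 m: Lp = 103.0 − 20·log₁₀(12.9) − 11 = 69.8 dB.
Sum in the linear (power) domain: Σ 10^(Lᵢ/10) = 10^(69.8/10) + 10^(78.6/10) + 10^(74.5/10) = 1.102e+08.
L_total = 10·log₁₀(1.102e+08) = 80.4 dB.

80.4 dB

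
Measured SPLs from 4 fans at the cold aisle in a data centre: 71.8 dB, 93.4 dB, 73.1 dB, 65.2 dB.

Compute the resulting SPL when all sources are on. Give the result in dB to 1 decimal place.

93.5 dB

Converting to relative power and adding: 10^(71.8/10) + 10^(93.4/10) + 10^(73.1/10) + 10^(65.2/10) = 2.227e+09.
Back to dB: 10·log₁₀ Σ = 93.5 dB.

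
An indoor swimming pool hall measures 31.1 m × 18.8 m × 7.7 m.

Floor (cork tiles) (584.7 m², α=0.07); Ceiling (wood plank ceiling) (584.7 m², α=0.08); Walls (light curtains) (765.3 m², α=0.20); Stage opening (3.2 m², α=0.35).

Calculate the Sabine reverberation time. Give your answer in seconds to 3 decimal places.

Equivalent absorption area: A = 584.7·0.07 + 584.7·0.08 + 765.3·0.20 + 3.2·0.35 = 241.885 m².
Volume V = 31.1 × 18.8 × 7.7 = 4502.036 m³.
T = 0.161 V/A = 0.161·4502.036/241.885 = 2.997 s.

2.997 sec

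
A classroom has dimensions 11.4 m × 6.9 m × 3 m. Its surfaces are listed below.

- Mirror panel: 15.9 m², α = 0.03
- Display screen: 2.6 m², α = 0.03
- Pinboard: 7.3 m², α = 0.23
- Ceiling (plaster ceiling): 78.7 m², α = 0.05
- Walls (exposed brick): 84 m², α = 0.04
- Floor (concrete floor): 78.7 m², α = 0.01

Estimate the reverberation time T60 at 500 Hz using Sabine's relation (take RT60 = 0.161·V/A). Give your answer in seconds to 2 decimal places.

Summing Sᵢαᵢ: 0.477 + 0.078 + 1.679 + 3.935 + 3.360 + 0.787 → A = 10.316 sabins.
Volume V = 11.4 × 6.9 × 3 = 235.98 m³.
T = 0.161 V/A = 0.161·235.98/10.316 = 3.68 s.

3.68 s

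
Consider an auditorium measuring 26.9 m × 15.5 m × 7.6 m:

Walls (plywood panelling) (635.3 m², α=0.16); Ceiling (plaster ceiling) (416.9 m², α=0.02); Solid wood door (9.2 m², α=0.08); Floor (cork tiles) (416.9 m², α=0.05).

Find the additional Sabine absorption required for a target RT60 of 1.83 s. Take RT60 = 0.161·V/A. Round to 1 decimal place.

147.2 sabins

A₁ = Σ Sᵢαᵢ = 635.3*0.16 + 416.9*0.02 + 9.2*0.08 + 416.9*0.05 = 131.567 sabins.
For T = 1.83 s, need A₂ = 0.161·V/T = 0.161·3168.82/1.83 = 278.787 sabins.
ΔA = A₂ − A₁ = 278.787 − 131.567 = 147.2 sabins.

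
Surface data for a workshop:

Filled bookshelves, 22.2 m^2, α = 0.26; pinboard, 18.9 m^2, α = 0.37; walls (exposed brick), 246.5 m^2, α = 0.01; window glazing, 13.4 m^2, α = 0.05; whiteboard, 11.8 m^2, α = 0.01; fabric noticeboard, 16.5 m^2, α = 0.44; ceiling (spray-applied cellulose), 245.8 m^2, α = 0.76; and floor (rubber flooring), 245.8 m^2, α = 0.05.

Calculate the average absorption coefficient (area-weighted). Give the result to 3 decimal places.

Total surface area S = 820.9 m^2.
Σ(Sᵢαᵢ) = 22.2·0.26 + 18.9·0.37 + 246.5·0.01 + 13.4·0.05 + 11.8·0.01 + 16.5·0.44 + 245.8·0.76 + 245.8·0.05 = 222.376.
ᾱ = A/S = 0.271.

0.271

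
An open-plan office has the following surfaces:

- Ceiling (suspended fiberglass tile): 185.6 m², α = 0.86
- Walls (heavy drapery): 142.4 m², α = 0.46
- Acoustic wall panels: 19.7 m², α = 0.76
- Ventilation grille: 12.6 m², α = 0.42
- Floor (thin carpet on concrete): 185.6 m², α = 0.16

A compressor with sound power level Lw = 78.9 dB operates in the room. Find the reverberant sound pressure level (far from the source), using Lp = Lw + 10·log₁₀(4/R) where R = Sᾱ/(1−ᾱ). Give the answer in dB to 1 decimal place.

57.5 dB

A = 275.080 sabins; S = 545.9 m².
ᾱ = 275.080/545.9 = 0.5039; R = Sᾱ/(1−ᾱ) = 275.080/(1−0.5039) = 554.485 m².
Lp = Lw + 10 log₁₀(4/R) = 78.9 -21.42 = 57.5 dB.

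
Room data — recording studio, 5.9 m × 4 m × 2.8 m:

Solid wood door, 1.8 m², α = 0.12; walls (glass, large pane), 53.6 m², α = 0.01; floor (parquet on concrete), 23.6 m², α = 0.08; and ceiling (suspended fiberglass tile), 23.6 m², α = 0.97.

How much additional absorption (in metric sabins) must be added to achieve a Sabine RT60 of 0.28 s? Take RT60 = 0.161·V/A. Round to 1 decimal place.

Summing Sᵢαᵢ: 0.216 + 0.536 + 1.888 + 22.892 → A₁ = 25.532 sabins.
For T = 0.28 s, need A₂ = 0.161·V/T = 0.161·66.08/0.28 = 37.996 sabins.
Additional absorption ΔA = 37.996 − 25.532 = 12.5 sabins.

12.5 sabins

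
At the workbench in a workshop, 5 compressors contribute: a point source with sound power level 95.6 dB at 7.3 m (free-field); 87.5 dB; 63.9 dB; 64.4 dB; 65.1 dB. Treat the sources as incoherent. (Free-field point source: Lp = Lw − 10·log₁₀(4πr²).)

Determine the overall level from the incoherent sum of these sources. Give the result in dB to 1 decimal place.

Source at 7.3 m: Lp = 95.6 − 10·log₁₀(4π·7.3²) = 95.6 − 10·log₁₀(669.662) = 67.3 dB.
Converting to relative power and adding: 10^(67.3/10) + 10^(87.5/10) + 10^(63.9/10) + 10^(64.4/10) + 10^(65.1/10) = 5.762e+08.
Back to dB: 10·log₁₀ Σ = 87.6 dB.

87.6 dB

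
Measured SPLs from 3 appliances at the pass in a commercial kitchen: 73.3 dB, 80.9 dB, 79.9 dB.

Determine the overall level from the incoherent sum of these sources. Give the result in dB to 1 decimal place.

Converting to relative power and adding: 10^(73.3/10) + 10^(80.9/10) + 10^(79.9/10) = 2.421e+08.
Back to dB: 10·log₁₀ Σ = 83.8 dB.

83.8 dB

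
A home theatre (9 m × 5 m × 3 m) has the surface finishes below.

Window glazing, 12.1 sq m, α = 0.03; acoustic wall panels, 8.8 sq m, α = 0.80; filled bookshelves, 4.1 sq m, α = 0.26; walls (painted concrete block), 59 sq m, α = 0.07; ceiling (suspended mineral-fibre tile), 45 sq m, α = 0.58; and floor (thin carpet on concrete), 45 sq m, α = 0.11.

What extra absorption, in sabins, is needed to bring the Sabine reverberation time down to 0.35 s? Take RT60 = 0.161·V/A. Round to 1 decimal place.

18.5 sabins

Equivalent absorption area: A₁ = 12.1·0.03 + 8.8·0.80 + 4.1·0.26 + 59·0.07 + 45·0.58 + 45·0.11 = 43.649 sq m.
V = 135 m³. Required absorption A₂ = 0.161 × 135 / 0.35 = 62.100 sabins.
ΔA = A₂ − A₁ = 62.100 − 43.649 = 18.5 sabins.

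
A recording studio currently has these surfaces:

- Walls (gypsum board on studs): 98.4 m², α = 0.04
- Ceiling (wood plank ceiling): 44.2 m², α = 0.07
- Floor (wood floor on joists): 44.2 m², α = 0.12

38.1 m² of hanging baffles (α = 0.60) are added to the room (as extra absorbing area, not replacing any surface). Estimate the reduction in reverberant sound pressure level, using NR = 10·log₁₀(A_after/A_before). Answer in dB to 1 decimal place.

Total absorption A_before = 98.4·0.04 + 44.2·0.07 + 44.2·0.12
  = 3.936 + 3.094 + 5.304 = 12.334 m² sabins.
Added absorption = 38.1 × 0.60 = 22.860 sabins.
A_after = 12.334 + 22.860 = 35.194 sabins.
Reduction = 10 log₁₀(A_after/A_before) = 10 log₁₀(2.8534) = 4.6 dB.

4.6 dB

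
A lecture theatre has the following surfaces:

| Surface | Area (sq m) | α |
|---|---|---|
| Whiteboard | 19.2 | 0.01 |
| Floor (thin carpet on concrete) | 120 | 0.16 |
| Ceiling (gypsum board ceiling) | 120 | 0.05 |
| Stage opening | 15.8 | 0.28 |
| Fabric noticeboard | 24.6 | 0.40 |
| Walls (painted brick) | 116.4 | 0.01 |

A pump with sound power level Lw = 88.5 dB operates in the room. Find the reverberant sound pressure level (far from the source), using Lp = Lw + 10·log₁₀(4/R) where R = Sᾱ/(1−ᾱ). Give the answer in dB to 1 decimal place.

A = 40.820 sabins; S = 416.0 sq m.
ᾱ = 0.0981, so room constant R = A/(1−ᾱ) = 45.260 sq m.
Lp = Lw + 10 log₁₀(4/R) = 88.5 -10.54 = 78.0 dB.

78.0 dB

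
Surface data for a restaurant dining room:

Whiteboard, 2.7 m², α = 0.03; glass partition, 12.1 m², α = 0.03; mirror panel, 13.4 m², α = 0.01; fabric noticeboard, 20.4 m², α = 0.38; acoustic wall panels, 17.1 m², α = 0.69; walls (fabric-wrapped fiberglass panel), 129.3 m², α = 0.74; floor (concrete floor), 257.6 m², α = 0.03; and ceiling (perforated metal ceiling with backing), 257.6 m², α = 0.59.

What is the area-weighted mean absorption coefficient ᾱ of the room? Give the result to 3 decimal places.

S = Σ Sᵢ = 2.7 + 12.1 + 13.4 + 20.4 + 17.1 + 129.3 + 257.6 + 257.6 = 710.2 m².
Σ(Sᵢαᵢ) = 2.7·0.03 + 12.1·0.03 + 13.4·0.01 + 20.4·0.38 + 17.1·0.69 + 129.3·0.74 + 257.6·0.03 + 257.6·0.59 = 275.523.
ᾱ = A/S = 0.388.

0.388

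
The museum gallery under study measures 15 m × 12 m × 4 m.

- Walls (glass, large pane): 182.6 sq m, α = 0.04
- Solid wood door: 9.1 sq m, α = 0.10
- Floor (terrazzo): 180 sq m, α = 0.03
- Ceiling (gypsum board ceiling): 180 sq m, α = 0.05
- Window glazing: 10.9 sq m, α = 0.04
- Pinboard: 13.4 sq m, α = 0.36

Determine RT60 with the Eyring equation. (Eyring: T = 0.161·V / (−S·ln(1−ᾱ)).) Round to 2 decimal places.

Total surface area S = 182.6 + 9.1 + 180 + 180 + 10.9 + 13.4 = 576.0 sq m.
Σ(Sᵢαᵢ) = 182.6·0.04 + 9.1·0.10 + 180·0.03 + 180·0.05 + 10.9·0.04 + 13.4·0.36 = 27.874.
ᾱ = 27.874 / 576.0 = 0.0484.
Eyring denominator: −S ln(1−ᾱ) = 28.576.
V = 15 × 12 × 4 = 720 m³.
RT60 = 0.161 × 720 / 28.576 = 4.06 s.

4.06 seconds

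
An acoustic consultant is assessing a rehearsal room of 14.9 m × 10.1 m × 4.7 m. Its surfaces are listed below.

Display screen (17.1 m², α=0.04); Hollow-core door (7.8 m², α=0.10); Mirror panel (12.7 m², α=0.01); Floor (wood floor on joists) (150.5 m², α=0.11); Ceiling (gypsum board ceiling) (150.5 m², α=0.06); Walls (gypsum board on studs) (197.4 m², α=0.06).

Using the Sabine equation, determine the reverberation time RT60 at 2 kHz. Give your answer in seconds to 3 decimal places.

2.918 s

Equivalent absorption area: A = 17.1·0.04 + 7.8·0.10 + 12.7·0.01 + 150.5·0.11 + 150.5·0.06 + 197.4·0.06 = 39.020 m².
V = 14.9·10.1·4.7 = 707.303 m³.
Sabine: RT60 = 0.161 × 707.303 / 39.020 = 2.918 s.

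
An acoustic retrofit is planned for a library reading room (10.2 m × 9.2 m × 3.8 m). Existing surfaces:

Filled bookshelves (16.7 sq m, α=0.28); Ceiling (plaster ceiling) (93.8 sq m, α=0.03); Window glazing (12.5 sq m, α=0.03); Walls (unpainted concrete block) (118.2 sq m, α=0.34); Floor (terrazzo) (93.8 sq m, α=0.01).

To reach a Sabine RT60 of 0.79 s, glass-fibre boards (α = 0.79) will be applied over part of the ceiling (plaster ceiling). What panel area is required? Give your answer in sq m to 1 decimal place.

A₁ = Σ Sᵢαᵢ = 16.7×0.28 + 93.8×0.03 + 12.5×0.03 + 118.2×0.34 + 93.8×0.01 = 48.991 sabins.
V = 356.592 m³. Target absorption A₂ = 0.161 × 356.592 / 0.79 = 72.673 sabins.
ΔA needed = 72.673 − 48.991 = 23.682 sabins.
Net gain per sq m: Δα = 0.79 − 0.03 = 0.76.
Panel area = 23.682 / 0.76 = 31.2 sq m.

31.2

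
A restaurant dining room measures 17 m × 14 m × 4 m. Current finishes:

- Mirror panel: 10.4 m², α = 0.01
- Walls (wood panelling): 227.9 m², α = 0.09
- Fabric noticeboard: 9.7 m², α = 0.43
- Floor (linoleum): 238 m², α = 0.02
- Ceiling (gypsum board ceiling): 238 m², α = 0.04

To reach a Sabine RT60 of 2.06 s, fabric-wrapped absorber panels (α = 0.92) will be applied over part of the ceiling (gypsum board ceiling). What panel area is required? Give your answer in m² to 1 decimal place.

A₁ = Σ Sᵢαᵢ = 10.4*0.01 + 227.9*0.09 + 9.7*0.43 + 238*0.02 + 238*0.04 = 39.066 sabins.
Required A₂ = 0.161·952/2.06 = 74.404 sabins.
ΔA needed = 74.404 − 39.066 = 35.338 sabins.
Each m² of panel replacing the ceiling (gypsum board ceiling) adds (0.92 − 0.04) = 0.88 sabins.
Panel area = 35.338 / 0.88 = 40.2 m².

40.2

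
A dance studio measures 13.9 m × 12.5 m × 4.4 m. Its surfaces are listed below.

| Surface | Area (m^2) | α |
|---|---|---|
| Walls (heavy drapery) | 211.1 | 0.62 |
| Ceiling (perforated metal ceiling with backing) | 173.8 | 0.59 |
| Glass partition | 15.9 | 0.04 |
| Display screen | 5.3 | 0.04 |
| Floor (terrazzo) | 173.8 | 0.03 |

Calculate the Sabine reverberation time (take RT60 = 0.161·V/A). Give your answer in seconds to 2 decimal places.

0.51 s

A = Σ Sᵢαᵢ = 211.1×0.62 + 173.8×0.59 + 15.9×0.04 + 5.3×0.04 + 173.8×0.03 = 239.486 sabins.
V = 13.9·12.5·4.4 = 764.5 m³.
T = 0.161 V/A = 0.161·764.5/239.486 = 0.51 s.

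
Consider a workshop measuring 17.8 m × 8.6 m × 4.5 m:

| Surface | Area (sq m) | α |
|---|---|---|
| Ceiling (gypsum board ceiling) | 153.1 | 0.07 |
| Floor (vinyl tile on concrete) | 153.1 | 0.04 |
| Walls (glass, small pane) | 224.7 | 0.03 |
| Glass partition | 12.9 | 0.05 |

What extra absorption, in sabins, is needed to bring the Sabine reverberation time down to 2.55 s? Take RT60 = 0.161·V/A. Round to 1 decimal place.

Total absorption A₁ = 153.1·0.07 + 153.1·0.04 + 224.7·0.03 + 12.9·0.05
  = 10.717 + 6.124 + 6.741 + 0.645 = 24.227 sq m sabins.
For T = 2.55 s, need A₂ = 0.161·V/T = 0.161·688.86/2.55 = 43.493 sabins.
Shortfall: 43.493 − 24.227 = 19.3 sabins.

19.3 sabins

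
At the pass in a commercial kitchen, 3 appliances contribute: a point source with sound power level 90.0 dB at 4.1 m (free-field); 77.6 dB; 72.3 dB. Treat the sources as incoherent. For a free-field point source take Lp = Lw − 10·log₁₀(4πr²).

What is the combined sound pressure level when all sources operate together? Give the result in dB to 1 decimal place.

Source at 4.1 m: Lp = 90.0 − 10·log₁₀(4π·4.1²) = 90.0 − 10·log₁₀(211.241) = 66.8 dB.
Converting to relative power and adding: 10^(66.8/10) + 10^(77.6/10) + 10^(72.3/10) = 7.931e+07.
Combined level = 10 log₁₀(7.931e+07) = 79.0 dB.

79.0 dB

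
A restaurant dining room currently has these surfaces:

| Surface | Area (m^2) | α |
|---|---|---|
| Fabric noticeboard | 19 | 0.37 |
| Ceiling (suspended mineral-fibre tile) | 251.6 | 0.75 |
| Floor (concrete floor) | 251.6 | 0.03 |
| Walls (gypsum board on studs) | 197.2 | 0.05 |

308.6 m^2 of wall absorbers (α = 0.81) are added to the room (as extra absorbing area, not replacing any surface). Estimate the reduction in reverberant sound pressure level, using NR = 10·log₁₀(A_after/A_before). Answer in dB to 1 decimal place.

3.4 dB

A_before = Σ Sᵢαᵢ = 19·0.37 + 251.6·0.75 + 251.6·0.03 + 197.2·0.05 = 213.138 sabins.
Added absorption = 308.6 × 0.81 = 249.966 sabins.
A_after = 213.138 + 249.966 = 463.104 sabins.
Reduction = 10 log₁₀(A_after/A_before) = 10 log₁₀(2.1728) = 3.4 dB.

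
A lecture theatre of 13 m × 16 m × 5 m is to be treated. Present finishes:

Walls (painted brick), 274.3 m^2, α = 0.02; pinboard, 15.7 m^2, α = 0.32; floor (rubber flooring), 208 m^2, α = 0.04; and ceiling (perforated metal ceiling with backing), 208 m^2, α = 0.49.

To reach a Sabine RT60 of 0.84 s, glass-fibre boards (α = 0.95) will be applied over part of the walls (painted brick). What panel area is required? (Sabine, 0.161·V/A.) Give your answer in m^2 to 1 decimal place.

Summing Sᵢαᵢ: 5.486 + 5.024 + 8.320 + 101.920 → A₁ = 120.750 sabins.
Required A₂ = 0.161·1040/0.84 = 199.333 sabins.
ΔA needed = 199.333 − 120.750 = 78.583 sabins.
Each m^2 of panel replacing the walls (painted brick) adds (0.95 − 0.02) = 0.93 sabins.
Panel area = 78.583 / 0.93 = 84.5 m^2.

84.5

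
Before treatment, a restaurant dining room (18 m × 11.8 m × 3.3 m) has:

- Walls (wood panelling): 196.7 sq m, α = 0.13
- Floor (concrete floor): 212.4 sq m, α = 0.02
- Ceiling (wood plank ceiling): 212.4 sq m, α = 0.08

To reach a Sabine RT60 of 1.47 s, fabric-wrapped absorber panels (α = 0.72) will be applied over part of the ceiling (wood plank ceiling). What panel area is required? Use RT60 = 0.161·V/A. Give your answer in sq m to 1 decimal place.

46.8

Equivalent absorption area: A₁ = 196.7×0.13 + 212.4×0.02 + 212.4×0.08 = 46.811 sq m.
V = 700.92 m³. Target absorption A₂ = 0.161 × 700.92 / 1.47 = 76.767 sabins.
ΔA needed = 76.767 − 46.811 = 29.956 sabins.
Each sq m of panel replacing the ceiling (wood plank ceiling) adds (0.72 − 0.08) = 0.64 sabins.
Panel area = 29.956 / 0.64 = 46.8 sq m.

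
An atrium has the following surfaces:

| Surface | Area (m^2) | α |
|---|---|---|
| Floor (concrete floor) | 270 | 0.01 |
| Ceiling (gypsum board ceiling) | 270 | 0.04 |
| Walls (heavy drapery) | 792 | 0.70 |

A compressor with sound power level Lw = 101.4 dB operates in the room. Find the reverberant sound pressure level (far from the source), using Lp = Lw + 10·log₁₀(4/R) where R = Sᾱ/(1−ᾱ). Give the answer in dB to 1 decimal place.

77.5 dB

A = 567.900 sabins; S = 1332.0 m^2.
ᾱ = 0.4264, so room constant R = A/(1−ᾱ) = 990.063 m^2.
Lp = Lw + 10 log₁₀(4/R) = 101.4 -23.94 = 77.5 dB.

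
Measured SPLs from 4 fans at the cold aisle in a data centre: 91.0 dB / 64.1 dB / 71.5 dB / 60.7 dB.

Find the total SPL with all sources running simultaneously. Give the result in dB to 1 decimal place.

91.1 dB

Sum in the linear (power) domain: Σ 10^(Lᵢ/10) = 10^(91.0/10) + 10^(64.1/10) + 10^(71.5/10) + 10^(60.7/10) = 1.277e+09.
Combined level = 10 log₁₀(1.277e+09) = 91.1 dB.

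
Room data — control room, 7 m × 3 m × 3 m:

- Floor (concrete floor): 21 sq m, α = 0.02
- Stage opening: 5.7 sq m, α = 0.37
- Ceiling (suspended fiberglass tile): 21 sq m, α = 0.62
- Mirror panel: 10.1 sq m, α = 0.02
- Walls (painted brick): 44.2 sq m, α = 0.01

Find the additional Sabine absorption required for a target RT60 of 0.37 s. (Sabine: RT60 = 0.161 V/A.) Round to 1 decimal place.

11.2 sabins

A₁ = Σ Sᵢαᵢ = 21·0.02 + 5.7·0.37 + 21·0.62 + 10.1·0.02 + 44.2·0.01 = 16.193 sabins.
V = 63 m³. Required absorption A₂ = 0.161 × 63 / 0.37 = 27.414 sabins.
Shortfall: 27.414 − 16.193 = 11.2 sabins.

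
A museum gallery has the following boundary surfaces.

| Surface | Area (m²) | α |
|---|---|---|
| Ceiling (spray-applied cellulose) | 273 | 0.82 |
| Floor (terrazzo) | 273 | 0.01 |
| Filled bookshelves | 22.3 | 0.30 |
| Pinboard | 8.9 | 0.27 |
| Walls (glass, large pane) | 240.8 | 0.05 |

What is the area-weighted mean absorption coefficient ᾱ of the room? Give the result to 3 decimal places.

Total surface area S = 818.0 m².
Σ(Sᵢαᵢ) = 273×0.82 + 273×0.01 + 22.3×0.30 + 8.9×0.27 + 240.8×0.05 = 247.723.
ᾱ = 247.723 / 818.0 = 0.303.

0.303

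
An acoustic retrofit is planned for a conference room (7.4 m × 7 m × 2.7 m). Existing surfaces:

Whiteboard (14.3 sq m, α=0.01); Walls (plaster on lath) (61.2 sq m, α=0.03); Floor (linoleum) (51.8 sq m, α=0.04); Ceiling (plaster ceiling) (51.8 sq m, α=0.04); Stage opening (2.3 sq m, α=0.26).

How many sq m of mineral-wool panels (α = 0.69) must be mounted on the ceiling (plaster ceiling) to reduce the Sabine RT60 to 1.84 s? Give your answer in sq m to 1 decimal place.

8.5

Total absorption A₁ = 14.3·0.01 + 61.2·0.03 + 51.8·0.04 + 51.8·0.04 + 2.3·0.26
  = 0.143 + 1.836 + 2.072 + 2.072 + 0.598 = 6.721 sq m sabins.
Required A₂ = 0.161·139.86/1.84 = 12.238 sabins.
ΔA needed = 12.238 − 6.721 = 5.517 sabins.
Net gain per sq m: Δα = 0.69 − 0.04 = 0.65.
Panel area = 5.517 / 0.65 = 8.5 sq m.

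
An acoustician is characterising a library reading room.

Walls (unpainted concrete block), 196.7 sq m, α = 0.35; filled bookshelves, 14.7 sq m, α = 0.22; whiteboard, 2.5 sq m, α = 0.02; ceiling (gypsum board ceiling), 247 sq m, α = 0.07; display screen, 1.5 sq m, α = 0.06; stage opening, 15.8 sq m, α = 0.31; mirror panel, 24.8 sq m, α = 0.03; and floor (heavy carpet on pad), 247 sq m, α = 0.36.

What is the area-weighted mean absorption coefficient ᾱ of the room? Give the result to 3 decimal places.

0.245

S = Σ Sᵢ = 196.7 + 14.7 + 2.5 + 247 + 1.5 + 15.8 + 24.8 + 247 = 750.0 sq m.
Σ(Sᵢαᵢ) = 196.7*0.35 + 14.7*0.22 + 2.5*0.02 + 247*0.07 + 1.5*0.06 + 15.8*0.31 + 24.8*0.03 + 247*0.36 = 184.071.
ᾱ = A/S = 0.245.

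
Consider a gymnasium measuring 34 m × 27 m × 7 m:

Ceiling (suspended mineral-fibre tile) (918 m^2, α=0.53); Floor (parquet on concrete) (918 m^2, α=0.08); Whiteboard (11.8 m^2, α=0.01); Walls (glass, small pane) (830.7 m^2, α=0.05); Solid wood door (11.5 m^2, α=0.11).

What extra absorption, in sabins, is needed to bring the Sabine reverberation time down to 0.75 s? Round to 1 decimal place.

A₁ = Σ Sᵢαᵢ = 918×0.53 + 918×0.08 + 11.8×0.01 + 830.7×0.05 + 11.5×0.11 = 602.898 sabins.
For T = 0.75 s, need A₂ = 0.161·V/T = 0.161·6426/0.75 = 1379.448 sabins.
ΔA = A₂ − A₁ = 1379.448 − 602.898 = 776.6 sabins.

776.6 sabins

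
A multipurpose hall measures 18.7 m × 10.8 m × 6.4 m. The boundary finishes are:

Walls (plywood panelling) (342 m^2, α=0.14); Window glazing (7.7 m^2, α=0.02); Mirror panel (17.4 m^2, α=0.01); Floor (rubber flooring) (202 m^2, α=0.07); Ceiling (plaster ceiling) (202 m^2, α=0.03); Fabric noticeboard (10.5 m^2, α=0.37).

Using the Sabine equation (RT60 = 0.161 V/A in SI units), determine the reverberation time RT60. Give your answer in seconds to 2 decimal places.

2.88 sec

Equivalent absorption area: A = 342·0.14 + 7.7·0.02 + 17.4·0.01 + 202·0.07 + 202·0.03 + 10.5·0.37 = 72.293 m^2.
Room volume: 1292.544 m³.
RT60 = 0.161 · V / A = 0.161 × 1292.544 / 72.293 = 2.88 s.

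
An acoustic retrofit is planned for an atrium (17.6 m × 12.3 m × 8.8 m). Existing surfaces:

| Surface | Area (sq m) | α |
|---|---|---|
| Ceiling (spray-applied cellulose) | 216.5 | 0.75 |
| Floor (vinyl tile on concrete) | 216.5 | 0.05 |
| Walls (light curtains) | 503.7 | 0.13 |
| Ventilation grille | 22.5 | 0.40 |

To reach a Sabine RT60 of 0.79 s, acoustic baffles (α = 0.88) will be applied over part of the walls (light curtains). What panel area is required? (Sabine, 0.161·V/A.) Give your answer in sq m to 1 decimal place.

Total absorption A₁ = 216.5·0.75 + 216.5·0.05 + 503.7·0.13 + 22.5·0.40
  = 162.375 + 10.825 + 65.481 + 9.000 = 247.681 sq m sabins.
Required A₂ = 0.161·1905.024/0.79 = 388.239 sabins.
Absorption to add: 388.239 − 247.681 = 140.558 sabins.
Net gain per sq m: Δα = 0.88 − 0.13 = 0.75.
Panel area = 140.558 / 0.75 = 187.4 sq m.

187.4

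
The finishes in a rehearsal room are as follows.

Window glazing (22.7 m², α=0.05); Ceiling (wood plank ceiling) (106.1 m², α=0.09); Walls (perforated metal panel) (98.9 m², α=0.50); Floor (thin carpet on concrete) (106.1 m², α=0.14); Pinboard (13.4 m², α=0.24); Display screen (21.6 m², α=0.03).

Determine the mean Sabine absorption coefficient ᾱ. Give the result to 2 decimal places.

Total surface area S = 368.8 m².
A = 22.7×0.05 + 106.1×0.09 + 98.9×0.50 + 106.1×0.14 + 13.4×0.24 + 21.6×0.03 = 78.852 sabins.
ᾱ = 78.852 / 368.8 = 0.21.

0.21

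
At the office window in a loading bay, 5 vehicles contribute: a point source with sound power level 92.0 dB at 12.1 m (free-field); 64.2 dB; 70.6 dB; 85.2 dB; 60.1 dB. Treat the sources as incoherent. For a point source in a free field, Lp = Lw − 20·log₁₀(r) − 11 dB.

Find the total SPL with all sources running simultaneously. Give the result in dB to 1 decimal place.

85.4 dB

Source at 12.1 m: Lp = 92.0 − 20·log₁₀(12.1) − 11 = 59.3 dB.
Converting to relative power and adding: 10^(59.3/10) + 10^(64.2/10) + 10^(70.6/10) + 10^(85.2/10) + 10^(60.1/10) = 3.471e+08.
Back to dB: 10·log₁₀ Σ = 85.4 dB.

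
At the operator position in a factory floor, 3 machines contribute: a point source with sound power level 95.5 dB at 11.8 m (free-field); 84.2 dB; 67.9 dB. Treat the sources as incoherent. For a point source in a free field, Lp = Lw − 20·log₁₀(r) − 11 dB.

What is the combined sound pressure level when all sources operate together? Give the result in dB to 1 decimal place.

84.3 dB

Source at 11.8 m: Lp = 95.5 − 20·log₁₀(11.8) − 11 = 63.1 dB.
Converting to relative power and adding: 10^(63.1/10) + 10^(84.2/10) + 10^(67.9/10) = 2.712e+08.
Combined level = 10 log₁₀(2.712e+08) = 84.3 dB.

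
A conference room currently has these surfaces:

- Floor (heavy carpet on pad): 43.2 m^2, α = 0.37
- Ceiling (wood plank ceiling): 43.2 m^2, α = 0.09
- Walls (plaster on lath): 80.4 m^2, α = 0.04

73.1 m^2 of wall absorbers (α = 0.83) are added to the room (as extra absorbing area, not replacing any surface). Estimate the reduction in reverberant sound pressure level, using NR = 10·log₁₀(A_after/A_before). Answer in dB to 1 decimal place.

5.6 dB

Summing Sᵢαᵢ: 15.984 + 3.888 + 3.216 → A_before = 23.088 sabins.
Treatment contributes 73.1·0.83 = 60.673 sabins.
A_after = 23.088 + 60.673 = 83.761 sabins.
Reduction = 10 log₁₀(A_after/A_before) = 10 log₁₀(3.6279) = 5.6 dB.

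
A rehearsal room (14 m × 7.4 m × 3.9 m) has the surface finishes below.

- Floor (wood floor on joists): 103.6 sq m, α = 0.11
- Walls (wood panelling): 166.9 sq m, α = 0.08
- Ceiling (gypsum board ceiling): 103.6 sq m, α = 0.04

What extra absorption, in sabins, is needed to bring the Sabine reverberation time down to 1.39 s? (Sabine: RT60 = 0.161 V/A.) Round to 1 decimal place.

17.9 sabins

Summing Sᵢαᵢ: 11.396 + 13.352 + 4.144 → A₁ = 28.892 sabins.
V = 404.04 m³. Required absorption A₂ = 0.161 × 404.04 / 1.39 = 46.799 sabins.
Shortfall: 46.799 − 28.892 = 17.9 sabins.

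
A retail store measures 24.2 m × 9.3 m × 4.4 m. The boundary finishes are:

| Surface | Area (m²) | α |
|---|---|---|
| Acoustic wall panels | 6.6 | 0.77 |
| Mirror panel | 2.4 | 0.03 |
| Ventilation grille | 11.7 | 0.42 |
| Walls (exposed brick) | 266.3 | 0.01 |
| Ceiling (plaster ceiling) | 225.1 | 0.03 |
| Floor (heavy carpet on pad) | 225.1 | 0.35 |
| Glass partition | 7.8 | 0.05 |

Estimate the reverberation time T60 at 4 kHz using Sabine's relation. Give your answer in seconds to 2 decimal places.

1.62 s

Summing Sᵢαᵢ: 5.082 + 0.072 + 4.914 + 2.663 + 6.753 + 78.785 + 0.390 → A = 98.659 sabins.
Room volume: 990.264 m³.
Sabine: RT60 = 0.161 × 990.264 / 98.659 = 1.62 s.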